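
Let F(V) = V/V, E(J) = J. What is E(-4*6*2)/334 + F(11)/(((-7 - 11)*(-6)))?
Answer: -2425/18036 ≈ -0.13445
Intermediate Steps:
F(V) = 1
E(-4*6*2)/334 + F(11)/(((-7 - 11)*(-6))) = (-4*6*2)/334 + 1/((-7 - 11)*(-6)) = -24*2*(1/334) + 1/(-18*(-6)) = -48*1/334 + 1/108 = -24/167 + 1*(1/108) = -24/167 + 1/108 = -2425/18036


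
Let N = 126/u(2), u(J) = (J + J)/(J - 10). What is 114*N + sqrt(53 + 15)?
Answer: -28728 + 2*sqrt(17) ≈ -28720.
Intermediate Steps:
u(J) = 2*J/(-10 + J) (u(J) = (2*J)/(-10 + J) = 2*J/(-10 + J))
N = -252 (N = 126/((2*2/(-10 + 2))) = 126/((2*2/(-8))) = 126/((2*2*(-1/8))) = 126/(-1/2) = 126*(-2) = -252)
114*N + sqrt(53 + 15) = 114*(-252) + sqrt(53 + 15) = -28728 + sqrt(68) = -28728 + 2*sqrt(17)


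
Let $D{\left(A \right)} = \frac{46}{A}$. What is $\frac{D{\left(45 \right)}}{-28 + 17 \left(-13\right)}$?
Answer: $- \frac{46}{11205} \approx -0.0041053$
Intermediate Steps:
$\frac{D{\left(45 \right)}}{-28 + 17 \left(-13\right)} = \frac{46 \cdot \frac{1}{45}}{-28 + 17 \left(-13\right)} = \frac{46 \cdot \frac{1}{45}}{-28 - 221} = \frac{46}{45 \left(-249\right)} = \frac{46}{45} \left(- \frac{1}{249}\right) = - \frac{46}{11205}$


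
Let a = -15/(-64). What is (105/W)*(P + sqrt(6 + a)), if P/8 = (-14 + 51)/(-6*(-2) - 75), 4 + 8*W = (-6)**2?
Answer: -370/3 + 105*sqrt(399)/32 ≈ -57.790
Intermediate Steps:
W = 4 (W = -1/2 + (1/8)*(-6)**2 = -1/2 + (1/8)*36 = -1/2 + 9/2 = 4)
P = -296/63 (P = 8*((-14 + 51)/(-6*(-2) - 75)) = 8*(37/(12 - 75)) = 8*(37/(-63)) = 8*(37*(-1/63)) = 8*(-37/63) = -296/63 ≈ -4.6984)
a = 15/64 (a = -15*(-1/64) = 15/64 ≈ 0.23438)
(105/W)*(P + sqrt(6 + a)) = (105/4)*(-296/63 + sqrt(6 + 15/64)) = (105*(1/4))*(-296/63 + sqrt(399/64)) = 105*(-296/63 + sqrt(399)/8)/4 = -370/3 + 105*sqrt(399)/32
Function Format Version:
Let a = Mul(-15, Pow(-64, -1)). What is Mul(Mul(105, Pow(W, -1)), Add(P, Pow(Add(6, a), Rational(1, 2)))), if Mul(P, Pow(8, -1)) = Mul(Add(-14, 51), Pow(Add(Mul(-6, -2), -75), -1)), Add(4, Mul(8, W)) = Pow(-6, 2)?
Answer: Add(Rational(-370, 3), Mul(Rational(105, 32), Pow(399, Rational(1, 2)))) ≈ -57.790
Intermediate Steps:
W = 4 (W = Add(Rational(-1, 2), Mul(Rational(1, 8), Pow(-6, 2))) = Add(Rational(-1, 2), Mul(Rational(1, 8), 36)) = Add(Rational(-1, 2), Rational(9, 2)) = 4)
P = Rational(-296, 63) (P = Mul(8, Mul(Add(-14, 51), Pow(Add(Mul(-6, -2), -75), -1))) = Mul(8, Mul(37, Pow(Add(12, -75), -1))) = Mul(8, Mul(37, Pow(-63, -1))) = Mul(8, Mul(37, Rational(-1, 63))) = Mul(8, Rational(-37, 63)) = Rational(-296, 63) ≈ -4.6984)
a = Rational(15, 64) (a = Mul(-15, Rational(-1, 64)) = Rational(15, 64) ≈ 0.23438)
Mul(Mul(105, Pow(W, -1)), Add(P, Pow(Add(6, a), Rational(1, 2)))) = Mul(Mul(105, Pow(4, -1)), Add(Rational(-296, 63), Pow(Add(6, Rational(15, 64)), Rational(1, 2)))) = Mul(Mul(105, Rational(1, 4)), Add(Rational(-296, 63), Pow(Rational(399, 64), Rational(1, 2)))) = Mul(Rational(105, 4), Add(Rational(-296, 63), Mul(Rational(1, 8), Pow(399, Rational(1, 2))))) = Add(Rational(-370, 3), Mul(Rational(105, 32), Pow(399, Rational(1, 2))))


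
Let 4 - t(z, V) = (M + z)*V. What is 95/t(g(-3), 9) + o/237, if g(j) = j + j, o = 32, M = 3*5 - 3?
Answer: -4183/2370 ≈ -1.7650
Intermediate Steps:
M = 12 (M = 15 - 3 = 12)
g(j) = 2*j
t(z, V) = 4 - V*(12 + z) (t(z, V) = 4 - (12 + z)*V = 4 - V*(12 + z))
95/t(g(-3), 9) + o/237 = 95/(4 - 12*9 - 1*9*2*(-3)) + 32/237 = 95/(4 - 108 - 1*9*(-6)) + 32*(1/237) = 95/(4 - 108 + 54) + 32/237 = 95/(-50) + 32/237 = 95*(-1/50) + 32/237 = -19/10 + 32/237 = -4183/2370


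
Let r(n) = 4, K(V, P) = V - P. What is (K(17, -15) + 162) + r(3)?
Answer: 198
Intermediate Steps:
(K(17, -15) + 162) + r(3) = ((17 - 1*(-15)) + 162) + 4 = ((17 + 15) + 162) + 4 = (32 + 162) + 4 = 194 + 4 = 198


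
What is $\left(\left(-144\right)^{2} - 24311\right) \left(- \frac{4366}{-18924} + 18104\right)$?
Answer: $- \frac{612405475825}{9462} \approx -6.4723 \cdot 10^{7}$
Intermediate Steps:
$\left(\left(-144\right)^{2} - 24311\right) \left(- \frac{4366}{-18924} + 18104\right) = \left(20736 - 24311\right) \left(\left(-4366\right) \left(- \frac{1}{18924}\right) + 18104\right) = - 3575 \left(\frac{2183}{9462} + 18104\right) = \left(-3575\right) \frac{171302231}{9462} = - \frac{612405475825}{9462}$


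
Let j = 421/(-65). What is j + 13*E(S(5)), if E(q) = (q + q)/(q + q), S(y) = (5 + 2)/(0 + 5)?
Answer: 424/65 ≈ 6.5231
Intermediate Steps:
S(y) = 7/5
j = -421/65 (j = 421*(-1/65) = -421/65 ≈ -6.4769)
E(q) = 1 (E(q) = (2*q)/((2*q)) = (2*q)*(1/(2*q)) = 1)
j + 13*E(S(5)) = -421/65 + 13*1 = -421/65 + 13 = 424/65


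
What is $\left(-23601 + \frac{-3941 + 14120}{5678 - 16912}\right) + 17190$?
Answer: $- \frac{72031353}{11234} \approx -6411.9$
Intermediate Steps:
$\left(-23601 + \frac{-3941 + 14120}{5678 - 16912}\right) + 17190 = \left(-23601 + \frac{10179}{-11234}\right) + 17190 = \left(-23601 + 10179 \left(- \frac{1}{11234}\right)\right) + 17190 = \left(-23601 - \frac{10179}{11234}\right) + 17190 = - \frac{265143813}{11234} + 17190 = - \frac{72031353}{11234}$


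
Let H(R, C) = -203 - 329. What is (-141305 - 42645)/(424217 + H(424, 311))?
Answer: -36790/84737 ≈ -0.43417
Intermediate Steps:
H(R, C) = -532
(-141305 - 42645)/(424217 + H(424, 311)) = (-141305 - 42645)/(424217 - 532) = -183950/423685 = -183950*1/423685 = -36790/84737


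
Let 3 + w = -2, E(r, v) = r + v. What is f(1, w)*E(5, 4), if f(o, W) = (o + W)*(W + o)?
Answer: 144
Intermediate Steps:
w = -5 (w = -3 - 2 = -5)
f(o, W) = (W + o)² (f(o, W) = (W + o)*(W + o) = (W + o)²)
f(1, w)*E(5, 4) = (-5 + 1)²*(5 + 4) = (-4)²*9 = 16*9 = 144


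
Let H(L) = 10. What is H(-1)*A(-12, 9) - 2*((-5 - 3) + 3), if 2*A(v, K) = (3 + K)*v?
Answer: -710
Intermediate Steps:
A(v, K) = v*(3 + K)/2 (A(v, K) = ((3 + K)*v)/2 = (v*(3 + K))/2 = v*(3 + K)/2)
H(-1)*A(-12, 9) - 2*((-5 - 3) + 3) = 10*((½)*(-12)*(3 + 9)) - 2*((-5 - 3) + 3) = 10*((½)*(-12)*12) - 2*(-8 + 3) = 10*(-72) - 2*(-5) = -720 + 10 = -710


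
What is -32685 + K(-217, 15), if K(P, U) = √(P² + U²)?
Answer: -32685 + √47314 ≈ -32467.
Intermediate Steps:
-32685 + K(-217, 15) = -32685 + √((-217)² + 15²) = -32685 + √(47089 + 225) = -32685 + √47314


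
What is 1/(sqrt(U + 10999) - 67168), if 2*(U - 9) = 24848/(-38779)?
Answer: -325588484/21869073934961 - sqrt(4138366986858)/87476295739844 ≈ -1.4911e-5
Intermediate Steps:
U = 336587/38779 (U = 9 + (24848/(-38779))/2 = 9 + (24848*(-1/38779))/2 = 9 + (1/2)*(-24848/38779) = 9 - 12424/38779 = 336587/38779 ≈ 8.6796)
1/(sqrt(U + 10999) - 67168) = 1/(sqrt(336587/38779 + 10999) - 67168) = 1/(sqrt(426866808/38779) - 67168) = 1/(2*sqrt(4138366986858)/38779 - 67168) = 1/(-67168 + 2*sqrt(4138366986858)/38779)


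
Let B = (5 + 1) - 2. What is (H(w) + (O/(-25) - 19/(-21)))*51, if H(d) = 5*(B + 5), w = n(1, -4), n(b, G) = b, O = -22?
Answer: 417554/175 ≈ 2386.0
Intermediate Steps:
B = 4 (B = 6 - 2 = 4)
w = 1
H(d) = 45 (H(d) = 5*(4 + 5) = 5*9 = 45)
(H(w) + (O/(-25) - 19/(-21)))*51 = (45 + (-22/(-25) - 19/(-21)))*51 = (45 + (-22*(-1/25) - 19*(-1/21)))*51 = (45 + (22/25 + 19/21))*51 = (45 + 937/525)*51 = (24562/525)*51 = 417554/175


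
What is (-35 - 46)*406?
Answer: -32886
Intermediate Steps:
(-35 - 46)*406 = -81*406 = -32886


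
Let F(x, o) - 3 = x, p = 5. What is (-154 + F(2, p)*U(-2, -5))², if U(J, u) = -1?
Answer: 25281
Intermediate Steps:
F(x, o) = 3 + x
(-154 + F(2, p)*U(-2, -5))² = (-154 + (3 + 2)*(-1))² = (-154 + 5*(-1))² = (-154 - 5)² = (-159)² = 25281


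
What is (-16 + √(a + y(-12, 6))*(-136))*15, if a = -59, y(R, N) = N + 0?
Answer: -240 - 2040*I*√53 ≈ -240.0 - 14851.0*I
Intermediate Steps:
y(R, N) = N
(-16 + √(a + y(-12, 6))*(-136))*15 = (-16 + √(-59 + 6)*(-136))*15 = (-16 + √(-53)*(-136))*15 = (-16 + (I*√53)*(-136))*15 = (-16 - 136*I*√53)*15 = -240 - 2040*I*√53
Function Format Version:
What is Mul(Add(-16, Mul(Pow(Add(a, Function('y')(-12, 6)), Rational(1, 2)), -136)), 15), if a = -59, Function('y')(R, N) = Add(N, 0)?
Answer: Add(-240, Mul(-2040, I, Pow(53, Rational(1, 2)))) ≈ Add(-240.00, Mul(-14851., I))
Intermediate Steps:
Function('y')(R, N) = N
Mul(Add(-16, Mul(Pow(Add(a, Function('y')(-12, 6)), Rational(1, 2)), -136)), 15) = Mul(Add(-16, Mul(Pow(Add(-59, 6), Rational(1, 2)), -136)), 15) = Mul(Add(-16, Mul(Pow(-53, Rational(1, 2)), -136)), 15) = Mul(Add(-16, Mul(Mul(I, Pow(53, Rational(1, 2))), -136)), 15) = Mul(Add(-16, Mul(-136, I, Pow(53, Rational(1, 2)))), 15) = Add(-240, Mul(-2040, I, Pow(53, Rational(1, 2))))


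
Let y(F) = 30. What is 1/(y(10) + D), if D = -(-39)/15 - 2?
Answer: 5/153 ≈ 0.032680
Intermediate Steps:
D = ⅗ (D = -(-39)/15 - 2 = -3*(-13/15) - 2 = 13/5 - 2 = ⅗ ≈ 0.60000)
1/(y(10) + D) = 1/(30 + ⅗) = 1/(153/5) = 5/153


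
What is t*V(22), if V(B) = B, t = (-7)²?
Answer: 1078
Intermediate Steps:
t = 49
t*V(22) = 49*22 = 1078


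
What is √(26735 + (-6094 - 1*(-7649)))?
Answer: √28290 ≈ 168.20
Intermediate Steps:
√(26735 + (-6094 - 1*(-7649))) = √(26735 + (-6094 + 7649)) = √(26735 + 1555) = √28290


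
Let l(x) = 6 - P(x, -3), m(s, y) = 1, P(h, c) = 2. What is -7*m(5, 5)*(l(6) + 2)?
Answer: -42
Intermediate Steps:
l(x) = 4 (l(x) = 6 - 1*2 = 6 - 2 = 4)
-7*m(5, 5)*(l(6) + 2) = -7*(4 + 2) = -7*6 = -42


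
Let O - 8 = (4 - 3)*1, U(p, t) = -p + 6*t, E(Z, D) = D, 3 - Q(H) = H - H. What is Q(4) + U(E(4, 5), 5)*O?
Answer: 228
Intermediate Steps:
Q(H) = 3 (Q(H) = 3 - (H - H) = 3 - 1*0 = 3 + 0 = 3)
O = 9 (O = 8 + (4 - 3)*1 = 8 + 1*1 = 8 + 1 = 9)
Q(4) + U(E(4, 5), 5)*O = 3 + (-1*5 + 6*5)*9 = 3 + (-5 + 30)*9 = 3 + 25*9 = 3 + 225 = 228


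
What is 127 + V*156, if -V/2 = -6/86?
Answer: 6397/43 ≈ 148.77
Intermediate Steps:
V = 6/43 (V = -(-12)/86 = -2*(-3/43) = 6/43 ≈ 0.13953)
127 + V*156 = 127 + (6/43)*156 = 127 + 936/43 = 6397/43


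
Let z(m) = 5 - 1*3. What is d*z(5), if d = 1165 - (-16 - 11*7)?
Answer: 2516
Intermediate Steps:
z(m) = 2 (z(m) = 5 - 3 = 2)
d = 1258 (d = 1165 - (-16 - 77) = 1165 - 1*(-93) = 1165 + 93 = 1258)
d*z(5) = 1258*2 = 2516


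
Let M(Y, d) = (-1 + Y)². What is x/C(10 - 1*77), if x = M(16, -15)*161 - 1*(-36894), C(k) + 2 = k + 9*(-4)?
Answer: -24373/35 ≈ -696.37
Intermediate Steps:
C(k) = -38 + k (C(k) = -2 + (k + 9*(-4)) = -2 + (k - 36) = -2 + (-36 + k) = -38 + k)
x = 73119 (x = (-1 + 16)²*161 - 1*(-36894) = 15²*161 + 36894 = 225*161 + 36894 = 36225 + 36894 = 73119)
x/C(10 - 1*77) = 73119/(-38 + (10 - 1*77)) = 73119/(-38 + (10 - 77)) = 73119/(-38 - 67) = 73119/(-105) = 73119*(-1/105) = -24373/35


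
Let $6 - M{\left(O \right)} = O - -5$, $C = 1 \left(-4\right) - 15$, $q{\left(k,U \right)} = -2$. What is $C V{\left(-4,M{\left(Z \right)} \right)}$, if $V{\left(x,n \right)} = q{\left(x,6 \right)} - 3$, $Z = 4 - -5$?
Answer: $95$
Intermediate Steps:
$Z = 9$ ($Z = 4 + 5 = 9$)
$C = -19$ ($C = -4 - 15 = -19$)
$M{\left(O \right)} = 1 - O$ ($M{\left(O \right)} = 6 - \left(O - -5\right) = 6 - \left(O + 5\right) = 6 - \left(5 + O\right) = 1 - O$)
$V{\left(x,n \right)} = -5$ ($V{\left(x,n \right)} = -2 - 3 = -5$)
$C V{\left(-4,M{\left(Z \right)} \right)} = \left(-19\right) \left(-5\right) = 95$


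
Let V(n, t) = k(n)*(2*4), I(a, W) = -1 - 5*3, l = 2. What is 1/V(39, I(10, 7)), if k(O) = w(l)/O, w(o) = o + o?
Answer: 39/32 ≈ 1.2188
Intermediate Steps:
w(o) = 2*o
I(a, W) = -16 (I(a, W) = -1 - 15 = -16)
k(O) = 4/O (k(O) = (2*2)/O = 4/O)
V(n, t) = 32/n (V(n, t) = (4/n)*(2*4) = (4/n)*8 = 32/n)
1/V(39, I(10, 7)) = 1/(32/39) = 39/32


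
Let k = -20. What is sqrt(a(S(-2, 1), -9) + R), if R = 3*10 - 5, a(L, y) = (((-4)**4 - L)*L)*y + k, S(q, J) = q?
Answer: sqrt(4649) ≈ 68.184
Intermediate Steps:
a(L, y) = -20 + L*y*(256 - L) (a(L, y) = (((-4)**4 - L)*L)*y - 20 = ((256 - L)*L)*y - 20 = (L*(256 - L))*y - 20 = L*y*(256 - L) - 20 = -20 + L*y*(256 - L))
R = 25 (R = 30 - 5 = 25)
sqrt(a(S(-2, 1), -9) + R) = sqrt((-20 - 1*(-9)*(-2)**2 + 256*(-2)*(-9)) + 25) = sqrt((-20 - 1*(-9)*4 + 4608) + 25) = sqrt((-20 + 36 + 4608) + 25) = sqrt(4624 + 25) = sqrt(4649)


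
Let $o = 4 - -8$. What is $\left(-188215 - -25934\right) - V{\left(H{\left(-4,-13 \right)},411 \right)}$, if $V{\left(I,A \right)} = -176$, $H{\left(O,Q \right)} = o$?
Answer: $-162105$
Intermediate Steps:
$o = 12$ ($o = 4 + 8 = 12$)
$H{\left(O,Q \right)} = 12$
$\left(-188215 - -25934\right) - V{\left(H{\left(-4,-13 \right)},411 \right)} = \left(-188215 - -25934\right) - -176 = \left(-188215 + 25934\right) + 176 = -162281 + 176 = -162105$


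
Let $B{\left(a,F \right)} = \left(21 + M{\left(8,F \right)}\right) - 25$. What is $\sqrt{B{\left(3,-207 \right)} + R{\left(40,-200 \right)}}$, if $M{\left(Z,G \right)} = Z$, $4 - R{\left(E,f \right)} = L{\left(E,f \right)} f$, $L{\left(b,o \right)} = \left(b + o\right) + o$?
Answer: $2 i \sqrt{17998} \approx 268.31 i$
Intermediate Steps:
$L{\left(b,o \right)} = b + 2 o$
$R{\left(E,f \right)} = 4 - f \left(E + 2 f\right)$ ($R{\left(E,f \right)} = 4 - \left(E + 2 f\right) f = 4 - f \left(E + 2 f\right)$)
$B{\left(a,F \right)} = 4$ ($B{\left(a,F \right)} = \left(21 + 8\right) - 25 = 29 - 25 = 4$)
$\sqrt{B{\left(3,-207 \right)} + R{\left(40,-200 \right)}} = \sqrt{4 + \left(4 - - 200 \left(40 + 2 \left(-200\right)\right)\right)} = \sqrt{4 + \left(4 - - 200 \left(40 - 400\right)\right)} = \sqrt{4 + \left(4 - \left(-200\right) \left(-360\right)\right)} = \sqrt{4 + \left(4 - 72000\right)} = \sqrt{4 - 71996} = \sqrt{-71992} = 2 i \sqrt{17998}$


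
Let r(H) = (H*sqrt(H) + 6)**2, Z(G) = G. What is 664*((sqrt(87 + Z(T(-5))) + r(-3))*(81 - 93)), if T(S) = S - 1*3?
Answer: -71712 - 7968*sqrt(79) + 286848*I*sqrt(3) ≈ -1.4253e+5 + 4.9684e+5*I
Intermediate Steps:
T(S) = -3 + S (T(S) = S - 3 = -3 + S)
r(H) = (6 + H**(3/2))**2 (r(H) = (H**(3/2) + 6)**2 = (6 + H**(3/2))**2)
664*((sqrt(87 + Z(T(-5))) + r(-3))*(81 - 93)) = 664*((sqrt(87 + (-3 - 5)) + (6 + (-3)**(3/2))**2)*(81 - 93)) = 664*((sqrt(87 - 8) + (6 - 3*I*sqrt(3))**2)*(-12)) = 664*((sqrt(79) + (6 - 3*I*sqrt(3))**2)*(-12)) = 664*(-12*sqrt(79) - 12*(6 - 3*I*sqrt(3))**2) = -7968*sqrt(79) - 7968*(6 - 3*I*sqrt(3))**2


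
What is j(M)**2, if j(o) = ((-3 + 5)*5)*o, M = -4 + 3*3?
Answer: 2500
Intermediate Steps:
M = 5 (M = -4 + 9 = 5)
j(o) = 10*o (j(o) = (2*5)*o = 10*o)
j(M)**2 = (10*5)**2 = 50**2 = 2500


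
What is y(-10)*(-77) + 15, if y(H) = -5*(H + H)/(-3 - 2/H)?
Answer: 2765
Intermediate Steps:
y(H) = -10*H/(-3 - 2/H) (y(H) = -5*2*H/(-3 - 2/H) = -10*H/(-3 - 2/H))
y(-10)*(-77) + 15 = (10*(-10)²/(2 + 3*(-10)))*(-77) + 15 = (10*100/(2 - 30))*(-77) + 15 = (10*100/(-28))*(-77) + 15 = (10*100*(-1/28))*(-77) + 15 = -250/7*(-77) + 15 = 2750 + 15 = 2765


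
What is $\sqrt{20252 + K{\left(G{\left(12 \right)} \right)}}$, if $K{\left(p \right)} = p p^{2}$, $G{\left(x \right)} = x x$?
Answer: $2 \sqrt{751559} \approx 1733.8$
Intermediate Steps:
$G{\left(x \right)} = x^{2}$
$K{\left(p \right)} = p^{3}$
$\sqrt{20252 + K{\left(G{\left(12 \right)} \right)}} = \sqrt{20252 + \left(12^{2}\right)^{3}} = \sqrt{20252 + 144^{3}} = \sqrt{20252 + 2985984} = \sqrt{3006236} = 2 \sqrt{751559}$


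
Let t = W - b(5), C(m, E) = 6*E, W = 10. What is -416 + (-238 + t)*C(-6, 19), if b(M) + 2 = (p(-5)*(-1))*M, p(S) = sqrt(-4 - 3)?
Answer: -26180 + 570*I*sqrt(7) ≈ -26180.0 + 1508.1*I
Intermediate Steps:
p(S) = I*sqrt(7) (p(S) = sqrt(-7) = I*sqrt(7))
b(M) = -2 - I*M*sqrt(7) (b(M) = -2 + ((I*sqrt(7))*(-1))*M = -2 + (-I*sqrt(7))*M = -2 - I*M*sqrt(7))
t = 12 + 5*I*sqrt(7) (t = 10 - (-2 - 1*I*5*sqrt(7)) = 10 - (-2 - 5*I*sqrt(7)) = 10 + (2 + 5*I*sqrt(7)) = 12 + 5*I*sqrt(7) ≈ 12.0 + 13.229*I)
-416 + (-238 + t)*C(-6, 19) = -416 + (-238 + (12 + 5*I*sqrt(7)))*(6*19) = -416 + (-226 + 5*I*sqrt(7))*114 = -416 + (-25764 + 570*I*sqrt(7)) = -26180 + 570*I*sqrt(7)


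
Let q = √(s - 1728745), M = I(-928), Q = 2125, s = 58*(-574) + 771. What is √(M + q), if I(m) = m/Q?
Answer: √(-78880 + 180625*I*√1761266)/425 ≈ 25.755 + 25.764*I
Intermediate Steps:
s = -32521 (s = -33292 + 771 = -32521)
I(m) = m/2125
M = -928/2125 (M = (1/2125)*(-928) = -928/2125 ≈ -0.43671)
q = I*√1761266 (q = √(-32521 - 1728745) = √(-1761266) = I*√1761266 ≈ 1327.1*I)
√(M + q) = √(-928/2125 + I*√1761266)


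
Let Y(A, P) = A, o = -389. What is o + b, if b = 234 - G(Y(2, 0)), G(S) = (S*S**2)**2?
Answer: -219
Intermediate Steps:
G(S) = S**6 (G(S) = (S**3)**2 = S**6)
b = 170 (b = 234 - 1*2**6 = 234 - 1*64 = 234 - 64 = 170)
o + b = -389 + 170 = -219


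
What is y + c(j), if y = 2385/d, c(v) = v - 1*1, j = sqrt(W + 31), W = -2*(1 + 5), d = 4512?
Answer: -709/1504 + sqrt(19) ≈ 3.8875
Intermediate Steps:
W = -12 (W = -2*6 = -12)
j = sqrt(19) (j = sqrt(-12 + 31) = sqrt(19) ≈ 4.3589)
c(v) = -1 + v (c(v) = v - 1 = -1 + v)
y = 795/1504 (y = 2385/4512 = 2385*(1/4512) = 795/1504 ≈ 0.52859)
y + c(j) = 795/1504 + (-1 + sqrt(19)) = -709/1504 + sqrt(19)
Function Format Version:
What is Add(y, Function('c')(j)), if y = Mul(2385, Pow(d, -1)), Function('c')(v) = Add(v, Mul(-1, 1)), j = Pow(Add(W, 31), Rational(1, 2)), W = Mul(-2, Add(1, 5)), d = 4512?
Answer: Add(Rational(-709, 1504), Pow(19, Rational(1, 2))) ≈ 3.8875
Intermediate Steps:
W = -12 (W = Mul(-2, 6) = -12)
j = Pow(19, Rational(1, 2)) (j = Pow(Add(-12, 31), Rational(1, 2)) = Pow(19, Rational(1, 2)) ≈ 4.3589)
Function('c')(v) = Add(-1, v) (Function('c')(v) = Add(v, -1) = Add(-1, v))
y = Rational(795, 1504) (y = Mul(2385, Pow(4512, -1)) = Mul(2385, Rational(1, 4512)) = Rational(795, 1504) ≈ 0.52859)
Add(y, Function('c')(j)) = Add(Rational(795, 1504), Add(-1, Pow(19, Rational(1, 2)))) = Add(Rational(-709, 1504), Pow(19, Rational(1, 2)))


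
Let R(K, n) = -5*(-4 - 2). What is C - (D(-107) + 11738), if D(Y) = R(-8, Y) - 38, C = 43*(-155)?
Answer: -18395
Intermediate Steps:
R(K, n) = 30 (R(K, n) = -5*(-6) = 30)
C = -6665
D(Y) = -8 (D(Y) = 30 - 38 = -8)
C - (D(-107) + 11738) = -6665 - (-8 + 11738) = -6665 - 1*11730 = -6665 - 11730 = -18395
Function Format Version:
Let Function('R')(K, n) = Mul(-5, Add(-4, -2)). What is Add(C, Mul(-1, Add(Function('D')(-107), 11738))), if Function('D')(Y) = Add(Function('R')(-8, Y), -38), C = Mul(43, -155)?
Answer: -18395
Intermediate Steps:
Function('R')(K, n) = 30 (Function('R')(K, n) = Mul(-5, -6) = 30)
C = -6665
Function('D')(Y) = -8 (Function('D')(Y) = Add(30, -38) = -8)
Add(C, Mul(-1, Add(Function('D')(-107), 11738))) = Add(-6665, Mul(-1, Add(-8, 11738))) = Add(-6665, Mul(-1, 11730)) = Add(-6665, -11730) = -18395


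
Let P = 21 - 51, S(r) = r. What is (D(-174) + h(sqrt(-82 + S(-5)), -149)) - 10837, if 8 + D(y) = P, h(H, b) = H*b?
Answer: -10875 - 149*I*sqrt(87) ≈ -10875.0 - 1389.8*I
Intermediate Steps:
P = -30
D(y) = -38 (D(y) = -8 - 30 = -38)
(D(-174) + h(sqrt(-82 + S(-5)), -149)) - 10837 = (-38 + sqrt(-82 - 5)*(-149)) - 10837 = (-38 + sqrt(-87)*(-149)) - 10837 = (-38 + (I*sqrt(87))*(-149)) - 10837 = (-38 - 149*I*sqrt(87)) - 10837 = -10875 - 149*I*sqrt(87)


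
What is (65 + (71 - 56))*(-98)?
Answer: -7840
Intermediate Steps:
(65 + (71 - 56))*(-98) = (65 + 15)*(-98) = 80*(-98) = -7840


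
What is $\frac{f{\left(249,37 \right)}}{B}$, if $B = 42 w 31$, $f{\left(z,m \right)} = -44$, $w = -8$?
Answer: $\frac{11}{2604} \approx 0.0042243$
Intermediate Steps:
$B = -10416$ ($B = 42 \left(-8\right) 31 = \left(-336\right) 31 = -10416$)
$\frac{f{\left(249,37 \right)}}{B} = - \frac{44}{-10416} = \left(-44\right) \left(- \frac{1}{10416}\right) = \frac{11}{2604}$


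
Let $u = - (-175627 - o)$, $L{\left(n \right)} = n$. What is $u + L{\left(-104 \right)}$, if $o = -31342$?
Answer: $144181$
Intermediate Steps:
$u = 144285$ ($u = - (-175627 - -31342) = - (-175627 + 31342) = \left(-1\right) \left(-144285\right) = 144285$)
$u + L{\left(-104 \right)} = 144285 - 104 = 144181$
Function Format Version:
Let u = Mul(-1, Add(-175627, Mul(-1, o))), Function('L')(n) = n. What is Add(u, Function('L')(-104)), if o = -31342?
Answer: 144181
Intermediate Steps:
u = 144285 (u = Mul(-1, Add(-175627, Mul(-1, -31342))) = Mul(-1, Add(-175627, 31342)) = Mul(-1, -144285) = 144285)
Add(u, Function('L')(-104)) = Add(144285, -104) = 144181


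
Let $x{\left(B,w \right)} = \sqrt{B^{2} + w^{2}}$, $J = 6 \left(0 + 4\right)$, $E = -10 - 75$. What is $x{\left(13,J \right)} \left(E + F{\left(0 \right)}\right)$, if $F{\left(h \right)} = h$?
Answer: $- 85 \sqrt{745} \approx -2320.0$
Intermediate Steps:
$E = -85$
$J = 24$ ($J = 6 \cdot 4 = 24$)
$x{\left(13,J \right)} \left(E + F{\left(0 \right)}\right) = \sqrt{13^{2} + 24^{2}} \left(-85 + 0\right) = \sqrt{169 + 576} \left(-85\right) = \sqrt{745} \left(-85\right) = - 85 \sqrt{745}$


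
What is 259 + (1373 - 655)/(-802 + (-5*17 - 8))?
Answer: 231087/895 ≈ 258.20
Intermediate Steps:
259 + (1373 - 655)/(-802 + (-5*17 - 8)) = 259 + 718/(-802 + (-85 - 8)) = 259 + 718/(-802 - 93) = 259 + 718/(-895) = 259 + 718*(-1/895) = 259 - 718/895 = 231087/895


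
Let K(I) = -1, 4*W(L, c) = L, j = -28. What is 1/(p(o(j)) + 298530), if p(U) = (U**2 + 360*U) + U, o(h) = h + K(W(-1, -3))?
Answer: 1/288902 ≈ 3.4614e-6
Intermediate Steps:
W(L, c) = L/4
o(h) = -1 + h (o(h) = h - 1 = -1 + h)
p(U) = U**2 + 361*U
1/(p(o(j)) + 298530) = 1/((-1 - 28)*(361 + (-1 - 28)) + 298530) = 1/(-29*(361 - 29) + 298530) = 1/(-29*332 + 298530) = 1/(-9628 + 298530) = 1/288902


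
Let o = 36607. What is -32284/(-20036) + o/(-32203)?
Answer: 76545950/161304827 ≈ 0.47454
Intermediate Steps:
-32284/(-20036) + o/(-32203) = -32284/(-20036) + 36607/(-32203) = -32284*(-1/20036) + 36607*(-1/32203) = 8071/5009 - 36607/32203 = 76545950/161304827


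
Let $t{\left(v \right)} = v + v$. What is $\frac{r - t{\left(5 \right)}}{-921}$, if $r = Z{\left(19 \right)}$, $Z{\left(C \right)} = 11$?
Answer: $- \frac{1}{921} \approx -0.0010858$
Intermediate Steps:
$r = 11$
$t{\left(v \right)} = 2 v$
$\frac{r - t{\left(5 \right)}}{-921} = \frac{11 - 2 \cdot 5}{-921} = \left(11 - 10\right) \left(- \frac{1}{921}\right) = 1 \left(- \frac{1}{921}\right) = - \frac{1}{921}$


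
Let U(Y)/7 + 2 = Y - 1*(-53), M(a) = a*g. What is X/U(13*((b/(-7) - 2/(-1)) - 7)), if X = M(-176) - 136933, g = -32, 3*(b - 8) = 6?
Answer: 43767/76 ≈ 575.88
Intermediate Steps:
b = 10 (b = 8 + (1/3)*6 = 8 + 2 = 10)
M(a) = -32*a (M(a) = a*(-32) = -32*a)
U(Y) = 357 + 7*Y (U(Y) = -14 + 7*(Y - 1*(-53)) = -14 + 7*(Y + 53) = -14 + 7*(53 + Y) = -14 + (371 + 7*Y) = 357 + 7*Y)
X = -131301 (X = -32*(-176) - 136933 = 5632 - 136933 = -131301)
X/U(13*((b/(-7) - 2/(-1)) - 7)) = -131301/(357 + 7*(13*((10/(-7) - 2/(-1)) - 7))) = -131301/(357 + 7*(13*((10*(-1/7) - 2*(-1)) - 7))) = -131301/(357 + 7*(13*((-10/7 + 2) - 7))) = -131301/(357 + 7*(13*(4/7 - 7))) = -131301/(357 + 7*(13*(-45/7))) = -131301/(357 + 7*(-585/7)) = -131301/(357 - 585) = -131301/(-228) = -131301*(-1/228) = 43767/76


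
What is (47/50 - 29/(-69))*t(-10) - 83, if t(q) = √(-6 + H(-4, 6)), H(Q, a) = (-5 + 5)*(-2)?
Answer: -83 + 4693*I*√6/3450 ≈ -83.0 + 3.332*I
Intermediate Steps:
H(Q, a) = 0 (H(Q, a) = 0*(-2) = 0)
t(q) = I*√6 (t(q) = √(-6 + 0) = √(-6) = I*√6)
(47/50 - 29/(-69))*t(-10) - 83 = (47/50 - 29/(-69))*(I*√6) - 83 = (47*(1/50) - 29*(-1/69))*(I*√6) - 83 = (47/50 + 29/69)*(I*√6) - 83 = 4693*(I*√6)/3450 - 83 = 4693*I*√6/3450 - 83 = -83 + 4693*I*√6/3450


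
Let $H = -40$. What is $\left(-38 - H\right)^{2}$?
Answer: $4$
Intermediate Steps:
$\left(-38 - H\right)^{2} = \left(-38 - -40\right)^{2} = \left(-38 + 40\right)^{2} = 2^{2} = 4$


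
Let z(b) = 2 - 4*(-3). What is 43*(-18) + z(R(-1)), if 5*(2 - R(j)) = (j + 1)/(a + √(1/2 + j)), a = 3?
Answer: -760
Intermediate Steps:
R(j) = 2 - (1 + j)/(5*(3 + √(½ + j))) (R(j) = 2 - (j + 1)/(5*(3 + √(1/2 + j))) = 2 - (1 + j)/(5*(3 + √(½ + j))))
z(b) = 14 (z(b) = 2 + 12 = 14)
43*(-18) + z(R(-1)) = 43*(-18) + 14 = -774 + 14 = -760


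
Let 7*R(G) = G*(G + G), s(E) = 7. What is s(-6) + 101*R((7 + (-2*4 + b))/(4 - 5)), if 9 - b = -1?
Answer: 16411/7 ≈ 2344.4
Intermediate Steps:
b = 10 (b = 9 - 1*(-1) = 9 + 1 = 10)
R(G) = 2*G²/7 (R(G) = (G*(G + G))/7 = (G*(2*G))/7 = (2*G²)/7 = 2*G²/7)
s(-6) + 101*R((7 + (-2*4 + b))/(4 - 5)) = 7 + 101*(2*((7 + (-2*4 + 10))/(4 - 5))²/7) = 7 + 101*(2*((7 + (-8 + 10))/(-1))²/7) = 7 + 101*(2*((7 + 2)*(-1))²/7) = 7 + 101*(2*(9*(-1))²/7) = 7 + 101*((2/7)*(-9)²) = 7 + 101*((2/7)*81) = 7 + 101*(162/7) = 7 + 16362/7 = 16411/7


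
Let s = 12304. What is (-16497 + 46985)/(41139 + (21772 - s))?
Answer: 30488/50607 ≈ 0.60245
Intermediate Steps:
(-16497 + 46985)/(41139 + (21772 - s)) = (-16497 + 46985)/(41139 + (21772 - 1*12304)) = 30488/(41139 + (21772 - 12304)) = 30488/(41139 + 9468) = 30488/50607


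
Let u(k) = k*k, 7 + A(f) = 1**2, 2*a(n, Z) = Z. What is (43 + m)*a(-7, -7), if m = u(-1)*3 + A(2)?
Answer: -140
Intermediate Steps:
a(n, Z) = Z/2
A(f) = -6 (A(f) = -7 + 1**2 = -7 + 1 = -6)
u(k) = k**2
m = -3 (m = (-1)**2*3 - 6 = 1*3 - 6 = 3 - 6 = -3)
(43 + m)*a(-7, -7) = (43 - 3)*((1/2)*(-7)) = 40*(-7/2) = -140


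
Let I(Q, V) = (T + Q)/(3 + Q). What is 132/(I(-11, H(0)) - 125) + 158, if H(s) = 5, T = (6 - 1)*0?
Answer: 155206/989 ≈ 156.93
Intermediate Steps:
T = 0 (T = 5*0 = 0)
I(Q, V) = Q/(3 + Q) (I(Q, V) = (0 + Q)/(3 + Q) = Q/(3 + Q))
132/(I(-11, H(0)) - 125) + 158 = 132/(-11/(3 - 11) - 125) + 158 = 132/(-11/(-8) - 125) + 158 = 132/(-11*(-1/8) - 125) + 158 = 132/(11/8 - 125) + 158 = 132/(-989/8) + 158 = -8/989*132 + 158 = -1056/989 + 158 = 155206/989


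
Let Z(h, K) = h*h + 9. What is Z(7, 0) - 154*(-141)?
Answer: 21772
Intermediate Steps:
Z(h, K) = 9 + h² (Z(h, K) = h² + 9 = 9 + h²)
Z(7, 0) - 154*(-141) = (9 + 7²) - 154*(-141) = (9 + 49) + 21714 = 58 + 21714 = 21772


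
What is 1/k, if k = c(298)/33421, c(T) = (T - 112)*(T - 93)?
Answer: 33421/38130 ≈ 0.87650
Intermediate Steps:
c(T) = (-112 + T)*(-93 + T)
k = 38130/33421 (k = (10416 + 298² - 205*298)/33421 = (10416 + 88804 - 61090)*(1/33421) = 38130*(1/33421) = 38130/33421 ≈ 1.1409)
1/k = 1/(38130/33421) = 33421/38130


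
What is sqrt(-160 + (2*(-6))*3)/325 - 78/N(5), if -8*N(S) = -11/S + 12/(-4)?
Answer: -120 + 14*I/325 ≈ -120.0 + 0.043077*I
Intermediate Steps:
N(S) = 3/8 + 11/(8*S) (N(S) = -(-11/S + 12/(-4))/8 = -(-11/S + 12*(-1/4))/8 = -(-11/S - 3)/8 = -(-3 - 11/S)/8 = 3/8 + 11/(8*S))
sqrt(-160 + (2*(-6))*3)/325 - 78/N(5) = sqrt(-160 + (2*(-6))*3)/325 - 78*40/(11 + 3*5) = sqrt(-160 - 12*3)*(1/325) - 78*40/(11 + 15) = sqrt(-160 - 36)*(1/325) - 78/((1/8)*(1/5)*26) = sqrt(-196)*(1/325) - 78/13/20 = (14*I)*(1/325) - 78*20/13 = 14*I/325 - 120 = -120 + 14*I/325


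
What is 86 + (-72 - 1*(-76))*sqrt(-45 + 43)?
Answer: 86 + 4*I*sqrt(2) ≈ 86.0 + 5.6569*I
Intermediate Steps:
86 + (-72 - 1*(-76))*sqrt(-45 + 43) = 86 + (-72 + 76)*sqrt(-2) = 86 + 4*(I*sqrt(2)) = 86 + 4*I*sqrt(2)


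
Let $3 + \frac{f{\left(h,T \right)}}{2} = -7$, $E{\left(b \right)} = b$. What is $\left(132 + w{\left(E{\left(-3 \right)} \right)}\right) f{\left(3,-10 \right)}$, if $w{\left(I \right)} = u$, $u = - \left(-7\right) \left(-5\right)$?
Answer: $-1940$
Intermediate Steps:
$f{\left(h,T \right)} = -20$ ($f{\left(h,T \right)} = -6 + 2 \left(-7\right) = -6 - 14 = -20$)
$u = -35$ ($u = \left(-1\right) 35 = -35$)
$w{\left(I \right)} = -35$
$\left(132 + w{\left(E{\left(-3 \right)} \right)}\right) f{\left(3,-10 \right)} = \left(132 - 35\right) \left(-20\right) = 97 \left(-20\right) = -1940$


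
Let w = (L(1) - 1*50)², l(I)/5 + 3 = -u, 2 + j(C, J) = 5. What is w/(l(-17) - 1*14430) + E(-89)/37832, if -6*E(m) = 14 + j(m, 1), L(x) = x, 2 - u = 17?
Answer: -90875347/543645840 ≈ -0.16716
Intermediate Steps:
u = -15 (u = 2 - 1*17 = 2 - 17 = -15)
j(C, J) = 3 (j(C, J) = -2 + 5 = 3)
l(I) = 60 (l(I) = -15 + 5*(-1*(-15)) = -15 + 5*15 = -15 + 75 = 60)
E(m) = -17/6 (E(m) = -(14 + 3)/6 = -⅙*17 = -17/6)
w = 2401 (w = (1 - 1*50)² = (1 - 50)² = (-49)² = 2401)
w/(l(-17) - 1*14430) + E(-89)/37832 = 2401/(60 - 1*14430) - 17/6/37832 = 2401/(60 - 14430) - 17/6*1/37832 = 2401/(-14370) - 17/226992 = 2401*(-1/14370) - 17/226992 = -2401/14370 - 17/226992 = -90875347/543645840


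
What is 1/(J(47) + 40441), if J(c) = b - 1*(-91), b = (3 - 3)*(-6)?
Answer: 1/40532 ≈ 2.4672e-5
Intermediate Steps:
b = 0 (b = 0*(-6) = 0)
J(c) = 91 (J(c) = 0 - 1*(-91) = 0 + 91 = 91)
1/(J(47) + 40441) = 1/(91 + 40441) = 1/40532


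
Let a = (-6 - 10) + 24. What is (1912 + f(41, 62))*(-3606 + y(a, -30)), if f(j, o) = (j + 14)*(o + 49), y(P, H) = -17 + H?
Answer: -29286101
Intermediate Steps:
a = 8 (a = -16 + 24 = 8)
f(j, o) = (14 + j)*(49 + o)
(1912 + f(41, 62))*(-3606 + y(a, -30)) = (1912 + (686 + 14*62 + 49*41 + 41*62))*(-3606 + (-17 - 30)) = (1912 + (686 + 868 + 2009 + 2542))*(-3606 - 47) = (1912 + 6105)*(-3653) = 8017*(-3653) = -29286101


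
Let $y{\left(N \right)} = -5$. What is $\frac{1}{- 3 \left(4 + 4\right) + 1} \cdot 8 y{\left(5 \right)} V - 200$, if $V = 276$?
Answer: $280$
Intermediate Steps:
$\frac{1}{- 3 \left(4 + 4\right) + 1} \cdot 8 y{\left(5 \right)} V - 200 = \frac{1}{- 3 \left(4 + 4\right) + 1} \cdot 8 \left(-5\right) 276 - 200 = \frac{1}{\left(-3\right) 8 + 1} \cdot 8 \left(-5\right) 276 - 200 = \frac{1}{-24 + 1} \cdot 8 \left(-5\right) 276 - 200 = \frac{1}{-23} \cdot 8 \left(-5\right) 276 - 200 = \left(- \frac{1}{23}\right) 8 \left(-5\right) 276 - 200 = \left(- \frac{8}{23}\right) \left(-5\right) 276 - 200 = \frac{40}{23} \cdot 276 - 200 = 480 - 200 = 280$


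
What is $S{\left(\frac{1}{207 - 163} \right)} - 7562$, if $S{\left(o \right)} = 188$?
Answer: $-7374$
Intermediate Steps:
$S{\left(\frac{1}{207 - 163} \right)} - 7562 = 188 - 7562 = -7374$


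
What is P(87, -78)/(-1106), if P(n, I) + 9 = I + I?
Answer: 165/1106 ≈ 0.14919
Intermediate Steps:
P(n, I) = -9 + 2*I (P(n, I) = -9 + (I + I) = -9 + 2*I)
P(87, -78)/(-1106) = (-9 + 2*(-78))/(-1106) = (-9 - 156)*(-1/1106) = -165*(-1/1106) = 165/1106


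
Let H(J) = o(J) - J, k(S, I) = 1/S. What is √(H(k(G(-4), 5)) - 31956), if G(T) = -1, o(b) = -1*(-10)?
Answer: I*√31945 ≈ 178.73*I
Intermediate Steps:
o(b) = 10
H(J) = 10 - J
√(H(k(G(-4), 5)) - 31956) = √((10 - 1/(-1)) - 31956) = √((10 - 1*(-1)) - 31956) = √((10 + 1) - 31956) = √(11 - 31956) = √(-31945) = I*√31945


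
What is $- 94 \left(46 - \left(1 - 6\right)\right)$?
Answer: $-4794$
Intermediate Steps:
$- 94 \left(46 - \left(1 - 6\right)\right) = - 94 \left(46 - -5\right) = - 94 \left(46 + 5\right) = \left(-94\right) 51 = -4794$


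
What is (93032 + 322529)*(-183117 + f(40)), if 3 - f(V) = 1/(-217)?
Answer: -16512622603457/217 ≈ -7.6095e+10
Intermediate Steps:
f(V) = 652/217 (f(V) = 3 - 1/(-217) = 3 - 1*(-1/217) = 3 + 1/217 = 652/217)
(93032 + 322529)*(-183117 + f(40)) = (93032 + 322529)*(-183117 + 652/217) = 415561*(-39735737/217) = -16512622603457/217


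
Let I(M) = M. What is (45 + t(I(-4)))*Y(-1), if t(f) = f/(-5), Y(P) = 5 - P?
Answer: 1374/5 ≈ 274.80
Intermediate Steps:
t(f) = -f/5 (t(f) = f*(-⅕) = -f/5)
(45 + t(I(-4)))*Y(-1) = (45 - ⅕*(-4))*(5 - 1*(-1)) = (45 + ⅘)*(5 + 1) = (229/5)*6 = 1374/5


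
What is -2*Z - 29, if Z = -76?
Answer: 123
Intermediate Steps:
-2*Z - 29 = -2*(-76) - 29 = 152 - 29 = 123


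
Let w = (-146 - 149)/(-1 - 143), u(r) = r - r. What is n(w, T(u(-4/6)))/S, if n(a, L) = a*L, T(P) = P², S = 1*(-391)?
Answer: 0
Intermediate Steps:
S = -391
u(r) = 0
w = 295/144 (w = -295/(-144) = -295*(-1/144) = 295/144 ≈ 2.0486)
n(a, L) = L*a
n(w, T(u(-4/6)))/S = (0²*(295/144))/(-391) = (0*(295/144))*(-1/391) = 0*(-1/391) = 0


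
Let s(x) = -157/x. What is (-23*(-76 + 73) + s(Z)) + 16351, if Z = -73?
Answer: 1198817/73 ≈ 16422.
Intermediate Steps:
(-23*(-76 + 73) + s(Z)) + 16351 = (-23*(-76 + 73) - 157/(-73)) + 16351 = (-23*(-3) - 157*(-1/73)) + 16351 = (69 + 157/73) + 16351 = 5194/73 + 16351 = 1198817/73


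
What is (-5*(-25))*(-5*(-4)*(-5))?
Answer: -12500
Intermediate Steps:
(-5*(-25))*(-5*(-4)*(-5)) = 125*(20*(-5)) = 125*(-100) = -12500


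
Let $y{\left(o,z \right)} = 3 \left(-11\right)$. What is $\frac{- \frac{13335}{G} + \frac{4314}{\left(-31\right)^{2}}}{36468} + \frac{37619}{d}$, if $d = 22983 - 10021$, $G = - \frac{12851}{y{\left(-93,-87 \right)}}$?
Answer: $\frac{2822969245825595}{972955604606196} \approx 2.9014$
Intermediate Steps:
$y{\left(o,z \right)} = -33$
$G = \frac{12851}{33}$ ($G = - \frac{12851}{-33} = \left(-12851\right) \left(- \frac{1}{33}\right) = \frac{12851}{33} \approx 389.42$)
$d = 12962$
$\frac{- \frac{13335}{G} + \frac{4314}{\left(-31\right)^{2}}}{36468} + \frac{37619}{d} = \frac{- \frac{13335}{\frac{12851}{33}} + \frac{4314}{\left(-31\right)^{2}}}{36468} + \frac{37619}{12962} = \left(\left(-13335\right) \frac{33}{12851} + \frac{4314}{961}\right) \frac{1}{36468} + 37619 \cdot \frac{1}{12962} = \left(- \frac{440055}{12851} + 4314 \cdot \frac{1}{961}\right) \frac{1}{36468} + \frac{37619}{12962} = \left(- \frac{440055}{12851} + \frac{4314}{961}\right) \frac{1}{36468} + \frac{37619}{12962} = \left(- \frac{367453641}{12349811}\right) \frac{1}{36468} + \frac{37619}{12962} = - \frac{122484547}{150124302516} + \frac{37619}{12962} = \frac{2822969245825595}{972955604606196}$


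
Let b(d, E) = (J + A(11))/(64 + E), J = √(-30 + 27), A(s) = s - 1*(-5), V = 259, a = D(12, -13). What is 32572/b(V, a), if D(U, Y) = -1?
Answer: 4690368/37 - 293148*I*√3/37 ≈ 1.2677e+5 - 13723.0*I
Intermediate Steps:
a = -1
A(s) = 5 + s (A(s) = s + 5 = 5 + s)
J = I*√3 (J = √(-3) = I*√3 ≈ 1.732*I)
b(d, E) = (16 + I*√3)/(64 + E) (b(d, E) = (I*√3 + (5 + 11))/(64 + E) = (I*√3 + 16)/(64 + E) = (16 + I*√3)/(64 + E))
32572/b(V, a) = 32572/(((16 + I*√3)/(64 - 1))) = 32572/(((16 + I*√3)/63)) = 32572/(16/63 + I*√3/63)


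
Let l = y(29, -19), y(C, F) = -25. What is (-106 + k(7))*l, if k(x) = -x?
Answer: 2825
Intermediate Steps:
l = -25
(-106 + k(7))*l = (-106 - 1*7)*(-25) = (-106 - 7)*(-25) = -113*(-25) = 2825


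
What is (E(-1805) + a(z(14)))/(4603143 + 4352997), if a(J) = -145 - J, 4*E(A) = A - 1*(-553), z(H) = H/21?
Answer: -344/6717105 ≈ -5.1213e-5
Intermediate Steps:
z(H) = H/21 (z(H) = H*(1/21) = H/21)
E(A) = 553/4 + A/4 (E(A) = (A - 1*(-553))/4 = (A + 553)/4 = (553 + A)/4 = 553/4 + A/4)
(E(-1805) + a(z(14)))/(4603143 + 4352997) = ((553/4 + (1/4)*(-1805)) + (-145 - 14/21))/(4603143 + 4352997) = ((553/4 - 1805/4) + (-145 - 1*2/3))/8956140 = (-313 + (-145 - 2/3))*(1/8956140) = (-313 - 437/3)*(1/8956140) = -1376/3*1/8956140 = -344/6717105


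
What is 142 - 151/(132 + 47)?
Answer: 25267/179 ≈ 141.16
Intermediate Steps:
142 - 151/(132 + 47) = 142 - 151/179 = 25267/179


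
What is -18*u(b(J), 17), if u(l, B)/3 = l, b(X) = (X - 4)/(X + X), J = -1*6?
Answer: -45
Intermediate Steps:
J = -6
b(X) = (-4 + X)/(2*X) (b(X) = (-4 + X)/((2*X)) = (-4 + X)*(1/(2*X)) = (-4 + X)/(2*X))
u(l, B) = 3*l
-18*u(b(J), 17) = -54*(½)*(-4 - 6)/(-6) = -54*(½)*(-⅙)*(-10) = -54*5/6 = -18*5/2 = -45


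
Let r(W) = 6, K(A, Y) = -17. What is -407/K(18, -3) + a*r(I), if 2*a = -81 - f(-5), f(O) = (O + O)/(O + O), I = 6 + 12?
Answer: -3775/17 ≈ -222.06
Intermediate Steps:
I = 18
f(O) = 1 (f(O) = (2*O)/((2*O)) = (2*O)*(1/(2*O)) = 1)
a = -41 (a = (-81 - 1*1)/2 = (-81 - 1)/2 = (1/2)*(-82) = -41)
-407/K(18, -3) + a*r(I) = -407/(-17) - 41*6 = -407*(-1/17) - 246 = 407/17 - 246 = -3775/17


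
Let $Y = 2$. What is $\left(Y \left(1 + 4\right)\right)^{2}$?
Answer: $100$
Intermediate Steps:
$\left(Y \left(1 + 4\right)\right)^{2} = \left(2 \left(1 + 4\right)\right)^{2} = \left(2 \cdot 5\right)^{2} = 10^{2} = 100$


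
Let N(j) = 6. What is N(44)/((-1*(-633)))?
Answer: 2/211 ≈ 0.0094787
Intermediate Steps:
N(44)/((-1*(-633))) = 6/((-1*(-633))) = 6/633 = 6*(1/633) = 2/211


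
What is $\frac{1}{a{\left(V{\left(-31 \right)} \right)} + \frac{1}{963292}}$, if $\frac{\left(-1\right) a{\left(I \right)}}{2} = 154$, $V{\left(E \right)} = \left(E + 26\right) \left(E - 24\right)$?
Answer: $- \frac{963292}{296693935} \approx -0.0032468$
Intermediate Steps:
$V{\left(E \right)} = \left(-24 + E\right) \left(26 + E\right)$ ($V{\left(E \right)} = \left(26 + E\right) \left(-24 + E\right) = \left(-24 + E\right) \left(26 + E\right)$)
$a{\left(I \right)} = -308$ ($a{\left(I \right)} = \left(-2\right) 154 = -308$)
$\frac{1}{a{\left(V{\left(-31 \right)} \right)} + \frac{1}{963292}} = \frac{1}{-308 + \frac{1}{963292}} = \frac{1}{- \frac{296693935}{963292}} = - \frac{963292}{296693935}$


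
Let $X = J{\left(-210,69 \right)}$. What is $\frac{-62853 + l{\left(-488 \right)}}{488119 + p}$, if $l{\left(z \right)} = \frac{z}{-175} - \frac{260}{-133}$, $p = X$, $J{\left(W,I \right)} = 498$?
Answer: $- \frac{208970453}{1624651525} \approx -0.12862$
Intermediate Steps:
$X = 498$
$p = 498$
$l{\left(z \right)} = \frac{260}{133} - \frac{z}{175}$ ($l{\left(z \right)} = z \left(- \frac{1}{175}\right) - - \frac{260}{133} = - \frac{z}{175} + \frac{260}{133} = \frac{260}{133} - \frac{z}{175}$)
$\frac{-62853 + l{\left(-488 \right)}}{488119 + p} = \frac{-62853 + \left(\frac{260}{133} - - \frac{488}{175}\right)}{488119 + 498} = \frac{-62853 + \left(\frac{260}{133} + \frac{488}{175}\right)}{488617} = \left(-62853 + \frac{15772}{3325}\right) \frac{1}{488617} = \left(- \frac{208970453}{3325}\right) \frac{1}{488617} = - \frac{208970453}{1624651525}$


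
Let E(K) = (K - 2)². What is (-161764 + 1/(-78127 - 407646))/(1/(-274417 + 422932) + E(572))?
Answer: -11670395369344095/23439773098651273 ≈ -0.49789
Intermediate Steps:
E(K) = (-2 + K)²
(-161764 + 1/(-78127 - 407646))/(1/(-274417 + 422932) + E(572)) = (-161764 + 1/(-78127 - 407646))/(1/(-274417 + 422932) + (-2 + 572)²) = (-161764 + 1/(-485773))/(1/148515 + 570²) = (-161764 - 1/485773)/(1/148515 + 324900) = -78580583573/(485773*48252523501/148515) = -78580583573/485773*148515/48252523501 = -11670395369344095/23439773098651273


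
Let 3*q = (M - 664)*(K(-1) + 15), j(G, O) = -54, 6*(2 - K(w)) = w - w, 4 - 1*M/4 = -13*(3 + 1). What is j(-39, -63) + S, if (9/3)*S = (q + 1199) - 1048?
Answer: -7513/9 ≈ -834.78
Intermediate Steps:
M = 224 (M = 16 - (-52)*(3 + 1) = 16 - (-52)*4 = 16 - 4*(-52) = 16 + 208 = 224)
K(w) = 2 (K(w) = 2 - (w - w)/6 = 2 - 1/6*0 = 2 + 0 = 2)
q = -7480/3 (q = ((224 - 664)*(2 + 15))/3 = (-440*17)/3 = (1/3)*(-7480) = -7480/3 ≈ -2493.3)
S = -7027/9 (S = ((-7480/3 + 1199) - 1048)/3 = (-3883/3 - 1048)/3 = (1/3)*(-7027/3) = -7027/9 ≈ -780.78)
j(-39, -63) + S = -54 - 7027/9 = -7513/9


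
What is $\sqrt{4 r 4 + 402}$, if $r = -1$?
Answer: $\sqrt{386} \approx 19.647$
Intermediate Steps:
$\sqrt{4 r 4 + 402} = \sqrt{4 \left(-1\right) 4 + 402} = \sqrt{\left(-4\right) 4 + 402} = \sqrt{-16 + 402} = \sqrt{386}$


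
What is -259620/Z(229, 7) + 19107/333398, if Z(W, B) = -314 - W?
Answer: 28855721287/60345038 ≈ 478.18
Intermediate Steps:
-259620/Z(229, 7) + 19107/333398 = -259620/(-314 - 1*229) + 19107/333398 = -259620/(-314 - 229) + 19107*(1/333398) = -259620/(-543) + 19107/333398 = -259620*(-1/543) + 19107/333398 = 86540/181 + 19107/333398 = 28855721287/60345038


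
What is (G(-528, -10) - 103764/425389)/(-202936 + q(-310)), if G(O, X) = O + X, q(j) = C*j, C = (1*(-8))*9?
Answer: 114481523/38416029812 ≈ 0.0029800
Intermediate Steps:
C = -72 (C = -8*9 = -72)
q(j) = -72*j
(G(-528, -10) - 103764/425389)/(-202936 + q(-310)) = ((-528 - 10) - 103764/425389)/(-202936 - 72*(-310)) = (-538 - 103764*1/425389)/(-202936 + 22320) = (-538 - 103764/425389)/(-180616) = -228963046/425389*(-1/180616) = 114481523/38416029812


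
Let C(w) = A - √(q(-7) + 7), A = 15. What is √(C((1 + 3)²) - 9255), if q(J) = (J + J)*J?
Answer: √(-9240 - √105) ≈ 96.178*I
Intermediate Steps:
q(J) = 2*J² (q(J) = (2*J)*J = 2*J²)
C(w) = 15 - √105 (C(w) = 15 - √(2*(-7)² + 7) = 15 - √(2*49 + 7) = 15 - √(98 + 7) = 15 - √105)
√(C((1 + 3)²) - 9255) = √((15 - √105) - 9255) = √(-9240 - √105)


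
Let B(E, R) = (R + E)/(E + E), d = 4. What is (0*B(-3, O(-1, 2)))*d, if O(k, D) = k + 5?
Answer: 0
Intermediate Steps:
O(k, D) = 5 + k
B(E, R) = (E + R)/(2*E) (B(E, R) = (E + R)/((2*E)) = (E + R)*(1/(2*E)) = (E + R)/(2*E))
(0*B(-3, O(-1, 2)))*d = (0*((1/2)*(-3 + (5 - 1))/(-3)))*4 = (0*((1/2)*(-1/3)*(-3 + 4)))*4 = (0*((1/2)*(-1/3)*1))*4 = (0*(-1/6))*4 = 0*4 = 0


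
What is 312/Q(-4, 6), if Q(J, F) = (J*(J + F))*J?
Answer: 39/4 ≈ 9.7500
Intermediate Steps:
Q(J, F) = J**2*(F + J) (Q(J, F) = (J*(F + J))*J = J**2*(F + J))
312/Q(-4, 6) = 312/((-4)**2*(6 - 4)) = 312/(16*2) = 312/32 = (1/32)*312 = 39/4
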